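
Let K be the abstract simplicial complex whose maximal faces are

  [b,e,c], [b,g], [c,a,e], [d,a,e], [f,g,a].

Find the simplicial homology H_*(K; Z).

Order the vertices as a < b < c < d < e < f < g. Listing each simplex with vertices in this order, K has dimension 2 with simplices:

  0-simplices (7): a, b, c, d, e, f, g
  1-simplices (11): ac, ad, ae, af, ag, bc, be, bg, ce, de, fg
  2-simplices (4): ace, ade, afg, bce

so the chain groups are C_0 ≅ Z^7, C_1 ≅ Z^11, C_2 ≅ Z^4.

The boundary map ∂_1: C_1 → C_0 is given by ∂[p,q] = [q] − [p]. For instance
  ∂ag = g − a.
This gives a 7×11 integer matrix of rank 6; reducing to Smith normal form yields diagonal entries (1,1,1,1,1,1).

Boundary ∂_2: C_2 → C_1 sends each 2-simplex [p,q,r] to [q,r] − [p,r] + [p,q]. For instance
  ∂afg = fg − ag + af,
  ∂ade = de − ae + ad.
The resulting 11×4 matrix has rank 4, and its Smith normal form has invariant factors (1,1,1,1).

Computing H_k = (kernel of ∂_k) / (image of ∂_{k+1}):

  H_0: rank C_0 − rank ∂_1 = 7 − 6 = 1, and the invariant factors of ∂_1 are all 1, so H_0 ≅ Z.
  H_1: rank ker ∂_1 − rank ∂_2 = (11 − 6) − 4 = 1, and the invariant factors of ∂_2 are all 1, so H_1 ≅ Z.
  H_2: rank ker ∂_2 − rank ∂_3 = (4 − 4) − 0 = 0, and there is no ∂_3, so H_2 ≅ 0.

H_0 = Z,  H_1 = Z,  H_2 = 0.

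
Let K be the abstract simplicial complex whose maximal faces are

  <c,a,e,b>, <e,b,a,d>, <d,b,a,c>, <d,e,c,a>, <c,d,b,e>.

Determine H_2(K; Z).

H_2 ≅ 0.

We work with the vertex ordering a < b < c < d < e. The simplices of K, each written with vertices in increasing order, are:

  0-simplices (5): a, b, c, d, e
  1-simplices (10): ab, ac, ad, ae, bc, bd, be, cd, ce, de
  2-simplices (10): abc, abd, abe, acd, ace, ade, bcd, bce, bde, cde
  3-simplices (5): abcd, abce, abde, acde, bcde

Hence C_0 ≅ Z^5, C_1 ≅ Z^10, C_2 ≅ Z^10, C_3 ≅ Z^5.

The boundary map ∂_1: C_1 → C_0 maps an edge to its endpoints' difference, ∂[p,q] = q − p. For instance
  ∂ac = c − a.
The resulting 5×10 matrix has rank 4, and its Smith normal form has invariant factors (1,1,1,1).

∂_2: C_2 → C_1 acts by ∂[p,q,r] = [q,r] − [p,r] + [p,q]. For instance
  ∂abe = be − ae + ab,
  ∂acd = cd − ad + ac.
The 10×10 boundary matrix has rank 6 and Smith normal form diag(1,1,1,1,1,1).

Boundary ∂_3: C_3 → C_2 sends each 3-simplex σ to the alternating sum Σ_i (−1)^i (σ with its i-th vertex removed). For instance
  ∂acde = cde − ade + ace − acd,
  ∂abce = bce − ace + abe − abc.
The resulting 10×5 matrix has rank 4, and its Smith normal form has invariant factors (1,1,1,1).

Computing H_k = (kernel of ∂_k) / (image of ∂_{k+1}):

  H_2: rank ker ∂_2 − rank ∂_3 = (10 − 6) − 4 = 0, and the invariant factors of ∂_3 are all 1, so H_2 ≅ 0.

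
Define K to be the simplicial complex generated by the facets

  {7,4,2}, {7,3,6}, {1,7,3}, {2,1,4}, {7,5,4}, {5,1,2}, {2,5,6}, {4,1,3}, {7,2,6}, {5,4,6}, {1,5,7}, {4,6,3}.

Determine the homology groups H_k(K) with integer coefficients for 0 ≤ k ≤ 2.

H_0 ≅ Z,  H_1 ≅ Z/2,  H_2 = 0.

Order the vertices as 1 < 2 < 3 < 4 < 5 < 6 < 7. Listing each simplex with vertices in this order, K has dimension 2 with simplices:

  0-simplices (7): [1], [2], [3], [4], [5], [6], [7]
  1-simplices (18): [1,2], [1,3], [1,4], [1,5], [1,7], [2,4], [2,5], [2,6], [2,7], [3,4], [3,6], [3,7], [4,5], [4,6], [4,7], [5,6], [5,7], [6,7]
  2-simplices (12): [1,2,4], [1,2,5], [1,3,4], [1,3,7], [1,5,7], [2,4,7], [2,5,6], [2,6,7], [3,4,6], [3,6,7], [4,5,6], [4,5,7]

Hence C_0 ≅ Z^7, C_1 ≅ Z^18, C_2 ≅ Z^12.

∂_1: C_1 → C_0 is given by ∂[p,q] = [q] − [p]. For instance
  ∂[1,7] = [7] − [1].
The 7×18 boundary matrix has rank 6 and Smith normal form diag(1,1,1,1,1,1).

The boundary map ∂_2: C_2 → C_1 sends each 2-simplex [p,q,r] to [q,r] − [p,r] + [p,q]. For instance
  ∂[1,2,4] = [2,4] − [1,4] + [1,2],
  ∂[1,5,7] = [5,7] − [1,7] + [1,5].
The resulting 18×12 matrix has rank 12, and its Smith normal form has invariant factors (1,1,1,1,1,1,1,1,1,1,1,2).

From H_k ≅ ker(∂_k) / im(∂_{k+1}) we obtain:

  H_0: rank C_0 − rank ∂_1 = 7 − 6 = 1, and the invariant factors of ∂_1 are all 1, so H_0 = Z.
  H_1: rank ker ∂_1 − rank ∂_2 = (18 − 6) − 12 = 0, and ∂_2 has invariant factor 2 > 1, so H_1 = Z/2.
  H_2: rank ker ∂_2 − rank ∂_3 = (12 − 12) − 0 = 0, and there is no ∂_3, so H_2 = 0.

As a check, the Euler characteristic is 7 − 18 + 12 = 1, which agrees with 1 − 0 + 0 = 1.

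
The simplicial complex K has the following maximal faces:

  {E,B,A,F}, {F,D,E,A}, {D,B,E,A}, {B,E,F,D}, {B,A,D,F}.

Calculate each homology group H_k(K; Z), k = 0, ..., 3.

We work with the vertex ordering A < B < D < E < F. The simplices of K, each written with vertices in increasing order, are:

  0-simplices (5): A, B, D, E, F
  1-simplices (10): AB, AD, AE, AF, BD, BE, BF, DE, DF, EF
  2-simplices (10): ABD, ABE, ABF, ADE, ADF, AEF, BDE, BDF, BEF, DEF
  3-simplices (5): ABDE, ABDF, ABEF, ADEF, BDEF

Hence C_0 ≅ Z^5, C_1 ≅ Z^10, C_2 ≅ Z^10, C_3 ≅ Z^5.

∂_1: C_1 → C_0 sends each edge [p,q] (with p < q) to q − p. For instance
  ∂AD = D − A.
As a 5×10 matrix over Z this has rank 4, with invariant factors (1,1,1,1).

∂_2: C_2 → C_1 sends each 2-simplex [p,q,r] to [q,r] − [p,r] + [p,q]. For instance
  ∂DEF = EF − DF + DE,
  ∂ADF = DF − AF + AD.
This gives a 10×10 integer matrix of rank 6; reducing to Smith normal form yields diagonal entries (1,1,1,1,1,1).

The boundary map ∂_3: C_3 → C_2 sends each 3-simplex σ to the alternating sum Σ_i (−1)^i (σ with its i-th vertex removed). For instance
  ∂ADEF = DEF − AEF + ADF − ADE,
  ∂ABDF = BDF − ADF + ABF − ABD.
This gives a 10×5 integer matrix of rank 4; reducing to Smith normal form yields diagonal entries (1,1,1,1).

From H_k ≅ ker(∂_k) / im(∂_{k+1}) we obtain:

  H_0: rank C_0 − rank ∂_1 = 5 − 4 = 1, and the invariant factors of ∂_1 are all 1, so H_0 = Z.
  H_1: rank ker ∂_1 − rank ∂_2 = (10 − 4) − 6 = 0, and the invariant factors of ∂_2 are all 1, so H_1 = 0.
  H_2: rank ker ∂_2 − rank ∂_3 = (10 − 6) − 4 = 0, and the invariant factors of ∂_3 are all 1, so H_2 = 0.
  H_3: rank ker ∂_3 − rank ∂_4 = (5 − 4) − 0 = 1, and there is no ∂_4, so H_3 = Z.

As a check, the Euler characteristic is 5 − 10 + 10 − 5 = 0, which agrees with 1 − 0 + 0 − 1 = 0.

H_0 = Z,  H_1 = 0,  H_2 = 0,  H_3 = Z.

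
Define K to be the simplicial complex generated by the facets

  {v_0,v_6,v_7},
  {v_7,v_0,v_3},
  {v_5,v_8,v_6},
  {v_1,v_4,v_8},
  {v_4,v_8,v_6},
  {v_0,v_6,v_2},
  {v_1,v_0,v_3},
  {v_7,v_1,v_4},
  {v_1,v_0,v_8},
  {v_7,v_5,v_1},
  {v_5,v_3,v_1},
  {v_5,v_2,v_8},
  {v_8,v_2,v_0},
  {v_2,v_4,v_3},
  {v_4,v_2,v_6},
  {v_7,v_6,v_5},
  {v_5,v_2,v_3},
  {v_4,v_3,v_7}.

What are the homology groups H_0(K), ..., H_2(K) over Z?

H_0 ≅ Z,  H_1 ≅ Z ⊕ Z/2Z,  H_2 = 0.

Fix the vertex order v_0 < v_1 < v_2 < v_3 < v_4 < v_5 < v_6 < v_7 < v_8 and write every simplex with vertices in increasing order. Then dim K = 2 and the simplices of K are:

  0-simplices (9): [v_0], [v_1], [v_2], [v_3], [v_4], [v_5], [v_6], [v_7], [v_8]
  1-simplices (27): (27 of them)
  2-simplices (18): (18 of them)

Hence C_0 ≅ Z^9, C_1 ≅ Z^27, C_2 ≅ Z^18.

∂_1: C_1 → C_0 sends each edge [p,q] (with p < q) to q − p.
As a 9×27 matrix over Z this has rank 8, with invariant factors (1,1,1,1,1,1,1,1).

∂_2: C_2 → C_1 sends each 2-simplex [p,q,r] to [q,r] − [p,r] + [p,q]. For instance
  ∂[v_0,v_6,v_7] = [v_6,v_7] − [v_0,v_7] + [v_0,v_6],
  ∂[v_2,v_5,v_8] = [v_5,v_8] − [v_2,v_8] + [v_2,v_5].
The resulting 27×18 matrix has rank 18, and its Smith normal form has invariant factors (1,1,1,1,1,1,1,1,1,1,1,1,1,1,1,1,1,2).

From H_k ≅ ker(∂_k) / im(∂_{k+1}) we obtain:

  H_0: rank C_0 − rank ∂_1 = 9 − 8 = 1, and the invariant factors of ∂_1 are all 1, so H_0 = Z.
  H_1: rank ker ∂_1 − rank ∂_2 = (27 − 8) − 18 = 1, and ∂_2 has invariant factor 2 > 1, so H_1 = Z ⊕ Z/2Z.
  H_2: rank ker ∂_2 − rank ∂_3 = (18 − 18) − 0 = 0, and there is no ∂_3, so H_2 = 0.

(K is a triangulation of the Klein bottle.)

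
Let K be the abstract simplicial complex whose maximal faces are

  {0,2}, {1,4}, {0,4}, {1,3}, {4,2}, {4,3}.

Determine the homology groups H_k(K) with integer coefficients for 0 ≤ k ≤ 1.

We work with the vertex ordering 0 < 1 < 2 < 3 < 4. The simplices of K, each written with vertices in increasing order, are:

  0-simplices (5): [0], [1], [2], [3], [4]
  1-simplices (6): [0,2], [0,4], [1,3], [1,4], [2,4], [3,4]

giving chain groups C_0 ≅ Z^5, C_1 ≅ Z^6.

∂_1: C_1 → C_0 maps an edge to its endpoints' difference, ∂[p,q] = q − p. For instance
  ∂[1,3] = [3] − [1].
This gives a 5×6 integer matrix of rank 4; reducing to Smith normal form yields diagonal entries (1,1,1,1).

Computing H_k = (kernel of ∂_k) / (image of ∂_{k+1}):

  H_0: rank C_0 − rank ∂_1 = 5 − 4 = 1, and the invariant factors of ∂_1 are all 1, so H_0 = Z.
  H_1: rank ker ∂_1 − rank ∂_2 = (6 − 4) − 0 = 2, and there is no ∂_2, so H_1 = Z^2.

(K is a triangulation of a wedge of 2 circles.)

H_0 = Z,  H_1 = Z^2.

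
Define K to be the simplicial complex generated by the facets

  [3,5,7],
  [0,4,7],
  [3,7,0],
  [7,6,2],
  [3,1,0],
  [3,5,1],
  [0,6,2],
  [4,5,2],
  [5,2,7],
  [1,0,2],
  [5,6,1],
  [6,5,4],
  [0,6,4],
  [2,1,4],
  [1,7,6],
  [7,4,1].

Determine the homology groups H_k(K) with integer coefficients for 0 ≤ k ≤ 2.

Take the total order 0 < 1 < 2 < 3 < 4 < 5 < 6 < 7 on the vertex set. Then K (dimension 2) consists of the simplices:

  0-simplices (8): [0], [1], [2], [3], [4], [5], [6], [7]
  1-simplices (24): (24 of them)
  2-simplices (16): [0,1,2], [0,1,3], [0,2,6], [0,3,7], [0,4,6], [0,4,7], [1,2,4], [1,3,5], [1,4,7], [1,5,6], [1,6,7], [2,4,5], [2,5,7], [2,6,7], [3,5,7], [4,5,6]

so the chain groups are C_0 ≅ Z^8, C_1 ≅ Z^24, C_2 ≅ Z^16.

∂_1: C_1 → C_0 is given by ∂[p,q] = [q] − [p].
The 8×24 boundary matrix has rank 7 and Smith normal form diag(1,1,1,1,1,1,1).

The boundary map ∂_2: C_2 → C_1 sends each 2-simplex [p,q,r] to [q,r] − [p,r] + [p,q]. For instance
  ∂[1,4,7] = [4,7] − [1,7] + [1,4],
  ∂[0,3,7] = [3,7] − [0,7] + [0,3].
As a 24×16 matrix over Z this has rank 15, with invariant factors (1,1,1,1,1,1,1,1,1,1,1,1,1,1,1).

From H_k ≅ ker(∂_k) / im(∂_{k+1}) we obtain:

  H_0: rank C_0 − rank ∂_1 = 8 − 7 = 1, and the invariant factors of ∂_1 are all 1, so H_0 ≅ Z.
  H_1: rank ker ∂_1 − rank ∂_2 = (24 − 7) − 15 = 2, and the invariant factors of ∂_2 are all 1, so H_1 ≅ Z^2.
  H_2: rank ker ∂_2 − rank ∂_3 = (16 − 15) − 0 = 1, and there is no ∂_3, so H_2 ≅ Z.

As a check, the Euler characteristic is 8 − 24 + 16 = 0, which agrees with 1 − 2 + 1 = 0.

H_0 = Z,  H_1 = Z^2,  H_2 = Z.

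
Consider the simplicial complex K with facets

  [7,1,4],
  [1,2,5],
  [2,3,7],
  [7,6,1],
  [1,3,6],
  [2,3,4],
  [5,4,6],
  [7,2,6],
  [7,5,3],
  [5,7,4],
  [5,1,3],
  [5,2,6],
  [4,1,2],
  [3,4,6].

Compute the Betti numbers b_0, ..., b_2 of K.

Take the total order 1 < 2 < 3 < 4 < 5 < 6 < 7 on the vertex set. Then K (dimension 2) consists of the simplices:

  0-simplices (7): [1], [2], [3], [4], [5], [6], [7]
  1-simplices (21): [1,2], [1,3], [1,4], [1,5], [1,6], [1,7], [2,3], [2,4], [2,5], [2,6], [2,7], [3,4], [3,5], [3,6], [3,7], [4,5], [4,6], [4,7], [5,6], [5,7], [6,7]
  2-simplices (14): [1,2,4], [1,2,5], [1,3,5], [1,3,6], [1,4,7], [1,6,7], [2,3,4], [2,3,7], [2,5,6], [2,6,7], [3,4,6], [3,5,7], [4,5,6], [4,5,7]

Hence C_0 ≅ Z^7, C_1 ≅ Z^21, C_2 ≅ Z^14.

∂_1: C_1 → C_0 maps an edge to its endpoints' difference, ∂[p,q] = q − p. For instance
  ∂[6,7] = [7] − [6].
The 7×21 boundary matrix has rank 6 and Smith normal form diag(1,1,1,1,1,1).

Boundary ∂_2: C_2 → C_1 acts by ∂[p,q,r] = [q,r] − [p,r] + [p,q]. For instance
  ∂[4,5,7] = [5,7] − [4,7] + [4,5],
  ∂[1,2,4] = [2,4] − [1,4] + [1,2].
This gives a 21×14 integer matrix of rank 13; reducing to Smith normal form yields diagonal entries (1,1,1,1,1,1,1,1,1,1,1,1,1).

Reading off H_k = ker ∂_k / im ∂_{k+1}:

  H_0: rank C_0 − rank ∂_1 = 7 − 6 = 1, and the invariant factors of ∂_1 are all 1, so H_0 = Z.
  H_1: rank ker ∂_1 − rank ∂_2 = (21 − 6) − 13 = 2, and the invariant factors of ∂_2 are all 1, so H_1 = Z^2.
  H_2: rank ker ∂_2 − rank ∂_3 = (14 − 13) − 0 = 1, and there is no ∂_3, so H_2 = Z.

As a check, the Euler characteristic is 7 − 21 + 14 = 0, which agrees with 1 − 2 + 1 = 0.

Hence the Betti numbers are b_0 = 1, b_1 = 2, b_2 = 1.

b_0 = 1, b_1 = 2, b_2 = 1.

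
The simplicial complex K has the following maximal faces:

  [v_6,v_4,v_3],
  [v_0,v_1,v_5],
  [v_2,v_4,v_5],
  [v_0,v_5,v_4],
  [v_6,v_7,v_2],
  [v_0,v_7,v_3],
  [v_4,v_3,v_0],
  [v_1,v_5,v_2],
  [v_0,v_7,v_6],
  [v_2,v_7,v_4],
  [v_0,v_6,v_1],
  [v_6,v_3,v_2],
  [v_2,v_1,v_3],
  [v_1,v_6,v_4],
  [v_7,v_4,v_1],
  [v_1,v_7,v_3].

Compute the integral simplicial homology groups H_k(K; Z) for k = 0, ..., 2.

Order the vertices as v_0 < v_1 < v_2 < v_3 < v_4 < v_5 < v_6 < v_7. Listing each simplex with vertices in this order, K has dimension 2 with simplices:

  0-simplices (8): [v_0], [v_1], [v_2], [v_3], [v_4], [v_5], [v_6], [v_7]
  1-simplices (24): (24 of them)
  2-simplices (16): (16 of them)

giving chain groups C_0 ≅ Z^8, C_1 ≅ Z^24, C_2 ≅ Z^16.

The boundary map ∂_1: C_1 → C_0 sends each edge [p,q] (with p < q) to q − p. For instance
  ∂[v_2,v_5] = [v_5] − [v_2].
As a 8×24 matrix over Z this has rank 7, with invariant factors (1,1,1,1,1,1,1).

The boundary map ∂_2: C_2 → C_1 acts by ∂[p,q,r] = [q,r] − [p,r] + [p,q]. For instance
  ∂[v_0,v_1,v_5] = [v_1,v_5] − [v_0,v_5] + [v_0,v_1],
  ∂[v_2,v_3,v_6] = [v_3,v_6] − [v_2,v_6] + [v_2,v_3].
The 24×16 boundary matrix has rank 15 and Smith normal form diag(1,1,1,1,1,1,1,1,1,1,1,1,1,1,1).

Computing H_k = (kernel of ∂_k) / (image of ∂_{k+1}):

  H_0: rank C_0 − rank ∂_1 = 8 − 7 = 1, and the invariant factors of ∂_1 are all 1, so H_0 ≅ Z.
  H_1: rank ker ∂_1 − rank ∂_2 = (24 − 7) − 15 = 2, and the invariant factors of ∂_2 are all 1, so H_1 ≅ Z^2.
  H_2: rank ker ∂_2 − rank ∂_3 = (16 − 15) − 0 = 1, and there is no ∂_3, so H_2 ≅ Z.

H_0 ≅ Z,  H_1 ≅ Z^2,  H_2 ≅ Z.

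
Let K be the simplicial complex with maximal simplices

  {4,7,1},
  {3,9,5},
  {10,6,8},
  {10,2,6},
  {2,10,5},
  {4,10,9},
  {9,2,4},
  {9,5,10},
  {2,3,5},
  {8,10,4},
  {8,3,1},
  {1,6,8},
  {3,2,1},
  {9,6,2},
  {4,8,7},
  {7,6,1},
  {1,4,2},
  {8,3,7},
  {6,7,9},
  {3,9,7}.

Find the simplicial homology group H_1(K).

H_1 = Z ⊕ Z/2.

Take the total order 1 < 2 < 3 < 4 < 5 < 6 < 7 < 8 < 9 < 10 on the vertex set. Then K (dimension 2) consists of the simplices:

  0-simplices (10): [1], [2], [3], [4], [5], [6], [7], [8], [9], [10]
  1-simplices (30): (30 of them)
  2-simplices (20): (20 of them)

giving chain groups C_0 ≅ Z^10, C_1 ≅ Z^30, C_2 ≅ Z^20.

Boundary ∂_1: C_1 → C_0 is given by ∂[p,q] = [q] − [p].
The resulting 10×30 matrix has rank 9, and its Smith normal form has invariant factors (1,1,1,1,1,1,1,1,1).

∂_2: C_2 → C_1 sends each 2-simplex [p,q,r] to [q,r] − [p,r] + [p,q]. For instance
  ∂[3,5,9] = [5,9] − [3,9] + [3,5],
  ∂[1,4,7] = [4,7] − [1,7] + [1,4].
As a 30×20 matrix over Z this has rank 20, with invariant factors (1,1,1,1,1,1,1,1,1,1,1,1,1,1,1,1,1,1,1,2).

From H_k ≅ ker(∂_k) / im(∂_{k+1}) we obtain:

  H_1: rank ker ∂_1 − rank ∂_2 = (30 − 9) − 20 = 1, and ∂_2 has invariant factor 2 > 1, so H_1 = Z ⊕ Z/2.

(K is a triangulation of the Klein bottle.)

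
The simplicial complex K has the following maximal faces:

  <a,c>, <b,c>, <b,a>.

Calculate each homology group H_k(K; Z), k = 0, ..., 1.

K has 3 vertices, 3 edges.
rank ∂_0 = 0, rank ∂_1 = 2 ⇒ b_0 = 3 − 0 − 2 = 1; all invariant factors of ∂_1 are 1 so no torsion. So H_0 ≅ Z.
rank ∂_1 = 2, rank ∂_2 = 0 ⇒ b_1 = 3 − 2 − 0 = 1. So H_1 ≅ Z.

H_0 = Z,  H_1 = Z.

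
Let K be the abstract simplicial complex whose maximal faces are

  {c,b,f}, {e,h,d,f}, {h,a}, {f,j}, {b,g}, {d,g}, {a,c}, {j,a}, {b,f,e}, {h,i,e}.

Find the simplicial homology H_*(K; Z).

We work with the vertex ordering a < b < c < d < e < f < g < h < i < j. The simplices of K, each written with vertices in increasing order, are:

  0-simplices (10): a, b, c, d, e, f, g, h, i, j
  1-simplices (18): ac, ah, aj, bc, be, bf, bg, cf, de, df, dg, dh, ef, eh, ei, fh, fj, hi
  2-simplices (7): bcf, bef, def, deh, dfh, efh, ehi
  3-simplices (1): defh

giving chain groups C_0 ≅ Z^10, C_1 ≅ Z^18, C_2 ≅ Z^7, C_3 ≅ Z^1.

The boundary map ∂_1: C_1 → C_0 sends each edge [p,q] (with p < q) to q − p.
As a 10×18 matrix over Z this has rank 9, with invariant factors (1,1,1,1,1,1,1,1,1).

The boundary map ∂_2: C_2 → C_1 maps a triangle to the signed sum of its edges. For instance
  ∂bef = ef − bf + be,
  ∂def = ef − df + de.
As a 18×7 matrix over Z this has rank 6, with invariant factors (1,1,1,1,1,1).

∂_3: C_3 → C_2 sends each 3-simplex σ to the alternating sum Σ_i (−1)^i (σ with its i-th vertex removed). For instance
  ∂defh = efh − dfh + deh − def.
The resulting 7×1 matrix has rank 1, and its Smith normal form has invariant factors (1).

From H_k ≅ ker(∂_k) / im(∂_{k+1}) we obtain:

  H_0: rank C_0 − rank ∂_1 = 10 − 9 = 1, and the invariant factors of ∂_1 are all 1, so H_0 = Z.
  H_1: rank ker ∂_1 − rank ∂_2 = (18 − 9) − 6 = 3, and the invariant factors of ∂_2 are all 1, so H_1 = Z^3.
  H_2: rank ker ∂_2 − rank ∂_3 = (7 − 6) − 1 = 0, and the invariant factors of ∂_3 are all 1, so H_2 = 0.
  H_3: rank ker ∂_3 − rank ∂_4 = (1 − 1) − 0 = 0, and there is no ∂_4, so H_3 = 0.

As a check, the Euler characteristic is 10 − 18 + 7 − 1 = -2, which agrees with 1 − 3 + 0 − 0 = -2.

H_0 = Z,  H_1 = Z^3,  H_2 = 0,  H_3 = 0.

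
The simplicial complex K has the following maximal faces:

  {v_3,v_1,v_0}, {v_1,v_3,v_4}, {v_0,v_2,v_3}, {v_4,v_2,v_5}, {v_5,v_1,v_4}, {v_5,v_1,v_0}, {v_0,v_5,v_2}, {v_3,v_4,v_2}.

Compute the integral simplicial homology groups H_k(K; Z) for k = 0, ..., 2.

Order the vertices as v_0 < v_1 < v_2 < v_3 < v_4 < v_5. Listing each simplex with vertices in this order, K has dimension 2 with simplices:

  0-simplices (6): [v_0], [v_1], [v_2], [v_3], [v_4], [v_5]
  1-simplices (12): [v_0,v_1], [v_0,v_2], [v_0,v_3], [v_0,v_5], [v_1,v_3], [v_1,v_4], [v_1,v_5], [v_2,v_3], [v_2,v_4], [v_2,v_5], [v_3,v_4], [v_4,v_5]
  2-simplices (8): [v_0,v_1,v_3], [v_0,v_1,v_5], [v_0,v_2,v_3], [v_0,v_2,v_5], [v_1,v_3,v_4], [v_1,v_4,v_5], [v_2,v_3,v_4], [v_2,v_4,v_5]

Hence C_0 ≅ Z^6, C_1 ≅ Z^12, C_2 ≅ Z^8.

∂_1: C_1 → C_0 maps an edge to its endpoints' difference, ∂[p,q] = q − p.
The resulting 6×12 matrix has rank 5, and its Smith normal form has invariant factors (1,1,1,1,1).

Boundary ∂_2: C_2 → C_1 sends each 2-simplex [p,q,r] to [q,r] − [p,r] + [p,q]. For instance
  ∂[v_1,v_4,v_5] = [v_4,v_5] − [v_1,v_5] + [v_1,v_4],
  ∂[v_2,v_3,v_4] = [v_3,v_4] − [v_2,v_4] + [v_2,v_3].
As a 12×8 matrix over Z this has rank 7, with invariant factors (1,1,1,1,1,1,1).

Reading off H_k = ker ∂_k / im ∂_{k+1}:

  H_0: rank C_0 − rank ∂_1 = 6 − 5 = 1, and the invariant factors of ∂_1 are all 1, so H_0 ≅ Z.
  H_1: rank ker ∂_1 − rank ∂_2 = (12 − 5) − 7 = 0, and the invariant factors of ∂_2 are all 1, so H_1 ≅ 0.
  H_2: rank ker ∂_2 − rank ∂_3 = (8 − 7) − 0 = 1, and there is no ∂_3, so H_2 ≅ Z.

As a check, the Euler characteristic is 6 − 12 + 8 = 2, which agrees with 1 − 0 + 1 = 2.

H_0 = Z,  H_1 = 0,  H_2 = Z.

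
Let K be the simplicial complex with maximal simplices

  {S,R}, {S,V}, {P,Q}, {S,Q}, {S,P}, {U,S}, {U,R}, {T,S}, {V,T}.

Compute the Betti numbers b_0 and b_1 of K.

b_0 = 1, b_1 = 3.

Fix the vertex order P < Q < R < S < T < U < V and write every simplex with vertices in increasing order. Then dim K = 1 and the simplices of K are:

  0-simplices (7): P, Q, R, S, T, U, V
  1-simplices (9): PQ, PS, QS, RS, RU, ST, SU, SV, TV

Hence C_0 ≅ Z^7, C_1 ≅ Z^9.

∂_1: C_1 → C_0 sends each edge [p,q] (with p < q) to q − p.
As a 7×9 matrix over Z this has rank 6, with invariant factors (1,1,1,1,1,1).

Reading off H_k = ker ∂_k / im ∂_{k+1}:

  H_0: rank C_0 − rank ∂_1 = 7 − 6 = 1, and the invariant factors of ∂_1 are all 1, so H_0 = Z.
  H_1: rank ker ∂_1 − rank ∂_2 = (9 − 6) − 0 = 3, and there is no ∂_2, so H_1 = Z^3.

Hence the Betti numbers are b_0 = 1, b_1 = 3.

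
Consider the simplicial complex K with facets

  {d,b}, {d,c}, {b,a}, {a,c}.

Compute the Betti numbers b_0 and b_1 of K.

Take the total order a < b < c < d on the vertex set. Then K (dimension 1) consists of the simplices:

  0-simplices (4): a, b, c, d
  1-simplices (4): ab, ac, bd, cd

so the chain groups are C_0 ≅ Z^4, C_1 ≅ Z^4.

∂_1: C_1 → C_0 sends each edge [p,q] (with p < q) to q − p. For instance
  ∂cd = d − c.
This gives a 4×4 integer matrix of rank 3; reducing to Smith normal form yields diagonal entries (1,1,1).

Now H_k = ker ∂_k / im ∂_{k+1}, so:

  H_0: rank C_0 − rank ∂_1 = 4 − 3 = 1, and the invariant factors of ∂_1 are all 1, so H_0 = Z.
  H_1: rank ker ∂_1 − rank ∂_2 = (4 − 3) − 0 = 1, and there is no ∂_2, so H_1 = Z.

Hence the Betti numbers are b_0 = 1, b_1 = 1.

b_0 = 1, b_1 = 1.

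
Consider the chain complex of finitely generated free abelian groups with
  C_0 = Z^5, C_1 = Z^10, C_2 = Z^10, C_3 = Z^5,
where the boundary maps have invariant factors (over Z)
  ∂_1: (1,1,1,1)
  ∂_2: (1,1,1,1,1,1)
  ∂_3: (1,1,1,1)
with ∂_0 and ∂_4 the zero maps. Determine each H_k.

H_0: b_0 = 5 − 0 − 4 = 1; torsion from ∂_1 factors > 1: none. So H_0 ≅ Z.
H_1: b_1 = 10 − 4 − 6 = 0; torsion from ∂_2 factors > 1: none. So H_1 ≅ 0.
H_2: b_2 = 10 − 6 − 4 = 0; torsion from ∂_3 factors > 1: none. So H_2 ≅ 0.
H_3: b_3 = 5 − 4 − 0 = 1; torsion from ∂_4 factors > 1: none. So H_3 ≅ Z.

H_0 ≅ Z,  H_1 = 0,  H_2 = 0,  H_3 ≅ Z.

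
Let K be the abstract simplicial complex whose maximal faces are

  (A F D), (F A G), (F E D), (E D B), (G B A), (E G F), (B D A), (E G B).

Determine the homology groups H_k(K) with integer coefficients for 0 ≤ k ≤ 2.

Fix the vertex order A < B < D < E < F < G and write every simplex with vertices in increasing order. Then dim K = 2 and the simplices of K are:

  0-simplices (6): A, B, D, E, F, G
  1-simplices (12): AB, AD, AF, AG, BD, BE, BG, DE, DF, EF, EG, FG
  2-simplices (8): ABD, ABG, ADF, AFG, BDE, BEG, DEF, EFG

so the chain groups are C_0 ≅ Z^6, C_1 ≅ Z^12, C_2 ≅ Z^8.

Boundary ∂_1: C_1 → C_0 sends each edge [p,q] (with p < q) to q − p.
This gives a 6×12 integer matrix of rank 5; reducing to Smith normal form yields diagonal entries (1,1,1,1,1).

Boundary ∂_2: C_2 → C_1 acts by ∂[p,q,r] = [q,r] − [p,r] + [p,q]. For instance
  ∂ABD = BD − AD + AB,
  ∂AFG = FG − AG + AF.
As a 12×8 matrix over Z this has rank 7, with invariant factors (1,1,1,1,1,1,1).

Now H_k = ker ∂_k / im ∂_{k+1}, so:

  H_0: rank C_0 − rank ∂_1 = 6 − 5 = 1, and the invariant factors of ∂_1 are all 1, so H_0 = Z.
  H_1: rank ker ∂_1 − rank ∂_2 = (12 − 5) − 7 = 0, and the invariant factors of ∂_2 are all 1, so H_1 = 0.
  H_2: rank ker ∂_2 − rank ∂_3 = (8 − 7) − 0 = 1, and there is no ∂_3, so H_2 = Z.

H_0 = Z,  H_1 = 0,  H_2 = Z.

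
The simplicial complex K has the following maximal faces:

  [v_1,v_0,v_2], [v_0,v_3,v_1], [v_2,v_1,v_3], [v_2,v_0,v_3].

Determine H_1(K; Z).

H_1 ≅ 0.

Order the vertices as v_0 < v_1 < v_2 < v_3. Listing each simplex with vertices in this order, K has dimension 2 with simplices:

  0-simplices (4): [v_0], [v_1], [v_2], [v_3]
  1-simplices (6): [v_0,v_1], [v_0,v_2], [v_0,v_3], [v_1,v_2], [v_1,v_3], [v_2,v_3]
  2-simplices (4): [v_0,v_1,v_2], [v_0,v_1,v_3], [v_0,v_2,v_3], [v_1,v_2,v_3]

Hence C_0 ≅ Z^4, C_1 ≅ Z^6, C_2 ≅ Z^4.

Boundary ∂_1: C_1 → C_0 is given by ∂[p,q] = [q] − [p]. For instance
  ∂[v_2,v_3] = [v_3] − [v_2].
The 4×6 boundary matrix has rank 3 and Smith normal form diag(1,1,1).

Boundary ∂_2: C_2 → C_1 acts by ∂[p,q,r] = [q,r] − [p,r] + [p,q]. For instance
  ∂[v_1,v_2,v_3] = [v_2,v_3] − [v_1,v_3] + [v_1,v_2],
  ∂[v_0,v_1,v_2] = [v_1,v_2] − [v_0,v_2] + [v_0,v_1].
The 6×4 boundary matrix has rank 3 and Smith normal form diag(1,1,1).

Computing H_k = (kernel of ∂_k) / (image of ∂_{k+1}):

  H_1: rank ker ∂_1 − rank ∂_2 = (6 − 3) − 3 = 0, and the invariant factors of ∂_2 are all 1, so H_1 = 0.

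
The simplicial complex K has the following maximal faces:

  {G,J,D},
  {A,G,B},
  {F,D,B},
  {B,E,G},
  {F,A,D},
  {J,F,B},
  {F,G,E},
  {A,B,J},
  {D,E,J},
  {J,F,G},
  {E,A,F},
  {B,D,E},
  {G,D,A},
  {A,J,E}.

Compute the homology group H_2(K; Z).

H_2 = Z.

Fix the vertex order A < B < D < E < F < G < J and write every simplex with vertices in increasing order. Then dim K = 2 and the simplices of K are:

  0-simplices (7): A, B, D, E, F, G, J
  1-simplices (21): AB, AD, AE, AF, AG, AJ, BD, BE, BF, BG, BJ, DE, DF, DG, DJ, EF, EG, EJ, FG, FJ, GJ
  2-simplices (14): ABG, ABJ, ADF, ADG, AEF, AEJ, BDE, BDF, BEG, BFJ, DEJ, DGJ, EFG, FGJ

so the chain groups are C_0 ≅ Z^7, C_1 ≅ Z^21, C_2 ≅ Z^14.

Boundary ∂_1: C_1 → C_0 maps an edge to its endpoints' difference, ∂[p,q] = q − p.
The resulting 7×21 matrix has rank 6, and its Smith normal form has invariant factors (1,1,1,1,1,1).

The boundary map ∂_2: C_2 → C_1 maps a triangle to the signed sum of its edges. For instance
  ∂ABJ = BJ − AJ + AB,
  ∂AEF = EF − AF + AE.
The 21×14 boundary matrix has rank 13 and Smith normal form diag(1,1,1,1,1,1,1,1,1,1,1,1,1).

Reading off H_k = ker ∂_k / im ∂_{k+1}:

  H_2: rank ker ∂_2 − rank ∂_3 = (14 − 13) − 0 = 1, and there is no ∂_3, so H_2 = Z.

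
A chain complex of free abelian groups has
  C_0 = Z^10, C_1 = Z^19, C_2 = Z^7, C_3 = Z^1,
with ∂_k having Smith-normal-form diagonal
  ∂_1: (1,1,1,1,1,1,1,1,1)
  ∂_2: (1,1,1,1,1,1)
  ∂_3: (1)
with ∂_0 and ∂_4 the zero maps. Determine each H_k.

H_0: b_0 = 10 − 0 − 9 = 1; torsion from ∂_1 factors > 1: none. So H_0 ≅ Z.
H_1: b_1 = 19 − 9 − 6 = 4; torsion from ∂_2 factors > 1: none. So H_1 ≅ Z^4.
H_2: b_2 = 7 − 6 − 1 = 0; torsion from ∂_3 factors > 1: none. So H_2 ≅ 0.
H_3: b_3 = 1 − 1 − 0 = 0; torsion from ∂_4 factors > 1: none. So H_3 ≅ 0.

H_0 ≅ Z,  H_1 ≅ Z^4,  H_2 = 0,  H_3 = 0.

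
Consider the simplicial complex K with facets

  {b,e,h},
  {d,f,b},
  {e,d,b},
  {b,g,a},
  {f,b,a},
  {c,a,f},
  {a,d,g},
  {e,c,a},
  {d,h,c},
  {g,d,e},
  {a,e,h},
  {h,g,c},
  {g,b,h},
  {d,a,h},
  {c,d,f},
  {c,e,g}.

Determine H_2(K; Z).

H_2 ≅ Z.

K has 8 vertices, 24 edges, 16 triangles.
rank ∂_2 = 15, rank ∂_3 = 0 ⇒ b_2 = 16 − 15 − 0 = 1. So H_2 = Z.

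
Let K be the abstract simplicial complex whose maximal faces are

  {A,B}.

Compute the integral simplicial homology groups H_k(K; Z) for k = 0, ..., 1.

H_0 = Z,  H_1 = 0.

Take the total order A < B on the vertex set. Then K (dimension 1) consists of the simplices:

  0-simplices (2): A, B
  1-simplices (1): AB

so the chain groups are C_0 ≅ Z^2, C_1 ≅ Z^1.

The boundary map ∂_1: C_1 → C_0 is given by ∂[p,q] = [q] − [p]. For instance
  ∂AB = B − A.
This gives a 2×1 integer matrix of rank 1; reducing to Smith normal form yields diagonal entries (1).

Now H_k = ker ∂_k / im ∂_{k+1}, so:

  H_0: rank C_0 − rank ∂_1 = 2 − 1 = 1, and the invariant factors of ∂_1 are all 1, so H_0 ≅ Z.
  H_1: rank ker ∂_1 − rank ∂_2 = (1 − 1) − 0 = 0, and there is no ∂_2, so H_1 ≅ 0.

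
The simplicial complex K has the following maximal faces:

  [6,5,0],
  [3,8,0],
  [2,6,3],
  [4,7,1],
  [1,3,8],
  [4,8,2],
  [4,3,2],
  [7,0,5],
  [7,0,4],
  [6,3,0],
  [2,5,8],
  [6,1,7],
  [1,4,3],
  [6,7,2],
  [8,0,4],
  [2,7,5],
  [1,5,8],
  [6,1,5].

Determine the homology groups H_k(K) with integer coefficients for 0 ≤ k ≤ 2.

H_0 = Z,  H_1 = Z ⊕ Z_2,  H_2 = 0.

We work with the vertex ordering 0 < 1 < 2 < 3 < 4 < 5 < 6 < 7 < 8. The simplices of K, each written with vertices in increasing order, are:

  0-simplices (9): [0], [1], [2], [3], [4], [5], [6], [7], [8]
  1-simplices (27): (27 of them)
  2-simplices (18): [0,3,6], [0,3,8], [0,4,7], [0,4,8], [0,5,6], [0,5,7], [1,3,4], [1,3,8], [1,4,7], [1,5,6], [1,5,8], [1,6,7], [2,3,4], [2,3,6], [2,4,8], [2,5,7], [2,5,8], [2,6,7]

giving chain groups C_0 ≅ Z^9, C_1 ≅ Z^27, C_2 ≅ Z^18.

Boundary ∂_1: C_1 → C_0 is given by ∂[p,q] = [q] − [p].
The 9×27 boundary matrix has rank 8 and Smith normal form diag(1,1,1,1,1,1,1,1).

Boundary ∂_2: C_2 → C_1 maps a triangle to the signed sum of its edges. For instance
  ∂[2,5,7] = [5,7] − [2,7] + [2,5],
  ∂[1,5,8] = [5,8] − [1,8] + [1,5].
As a 27×18 matrix over Z this has rank 18, with invariant factors (1,1,1,1,1,1,1,1,1,1,1,1,1,1,1,1,1,2).

Now H_k = ker ∂_k / im ∂_{k+1}, so:

  H_0: rank C_0 − rank ∂_1 = 9 − 8 = 1, and the invariant factors of ∂_1 are all 1, so H_0 = Z.
  H_1: rank ker ∂_1 − rank ∂_2 = (27 − 8) − 18 = 1, and ∂_2 has invariant factor 2 > 1, so H_1 = Z ⊕ Z_2.
  H_2: rank ker ∂_2 − rank ∂_3 = (18 − 18) − 0 = 0, and there is no ∂_3, so H_2 = 0.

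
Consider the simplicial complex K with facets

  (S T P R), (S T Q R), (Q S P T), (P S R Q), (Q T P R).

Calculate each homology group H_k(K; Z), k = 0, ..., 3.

Take the total order P < Q < R < S < T on the vertex set. Then K (dimension 3) consists of the simplices:

  0-simplices (5): P, Q, R, S, T
  1-simplices (10): PQ, PR, PS, PT, QR, QS, QT, RS, RT, ST
  2-simplices (10): PQR, PQS, PQT, PRS, PRT, PST, QRS, QRT, QST, RST
  3-simplices (5): PQRS, PQRT, PQST, PRST, QRST

Hence C_0 ≅ Z^5, C_1 ≅ Z^10, C_2 ≅ Z^10, C_3 ≅ Z^5.

Boundary ∂_1: C_1 → C_0 is given by ∂[p,q] = [q] − [p]. For instance
  ∂PQ = Q − P.
As a 5×10 matrix over Z this has rank 4, with invariant factors (1,1,1,1).

Boundary ∂_2: C_2 → C_1 acts by ∂[p,q,r] = [q,r] − [p,r] + [p,q]. For instance
  ∂PQR = QR − PR + PQ,
  ∂PQT = QT − PT + PQ.
The resulting 10×10 matrix has rank 6, and its Smith normal form has invariant factors (1,1,1,1,1,1).

Boundary ∂_3: C_3 → C_2 sends each 3-simplex σ to the alternating sum Σ_i (−1)^i (σ with its i-th vertex removed). For instance
  ∂PRST = RST − PST + PRT − PRS,
  ∂PQST = QST − PST + PQT − PQS.
The resulting 10×5 matrix has rank 4, and its Smith normal form has invariant factors (1,1,1,1).

Now H_k = ker ∂_k / im ∂_{k+1}, so:

  H_0: rank C_0 − rank ∂_1 = 5 − 4 = 1, and the invariant factors of ∂_1 are all 1, so H_0 = Z.
  H_1: rank ker ∂_1 − rank ∂_2 = (10 − 4) − 6 = 0, and the invariant factors of ∂_2 are all 1, so H_1 = 0.
  H_2: rank ker ∂_2 − rank ∂_3 = (10 − 6) − 4 = 0, and the invariant factors of ∂_3 are all 1, so H_2 = 0.
  H_3: rank ker ∂_3 − rank ∂_4 = (5 − 4) − 0 = 1, and there is no ∂_4, so H_3 = Z.

As a check, the Euler characteristic is 5 − 10 + 10 − 5 = 0, which agrees with 1 − 0 + 0 − 1 = 0.
(K is a triangulation of the 3-sphere S^3.)

H_0 ≅ Z,  H_1 = 0,  H_2 = 0,  H_3 ≅ Z.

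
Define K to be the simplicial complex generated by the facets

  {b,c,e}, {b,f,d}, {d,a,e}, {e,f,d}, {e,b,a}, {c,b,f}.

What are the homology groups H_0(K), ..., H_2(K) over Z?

Order the vertices as a < b < c < d < e < f. Listing each simplex with vertices in this order, K has dimension 2 with simplices:

  0-simplices (6): a, b, c, d, e, f
  1-simplices (12): ab, ad, ae, bc, bd, be, bf, ce, cf, de, df, ef
  2-simplices (6): abe, ade, bce, bcf, bdf, def

giving chain groups C_0 ≅ Z^6, C_1 ≅ Z^12, C_2 ≅ Z^6.

The boundary map ∂_1: C_1 → C_0 is given by ∂[p,q] = [q] − [p].
As a 6×12 matrix over Z this has rank 5, with invariant factors (1,1,1,1,1).

Boundary ∂_2: C_2 → C_1 maps a triangle to the signed sum of its edges. For instance
  ∂def = ef − df + de,
  ∂bce = ce − be + bc.
The 12×6 boundary matrix has rank 6 and Smith normal form diag(1,1,1,1,1,1).

Computing H_k = (kernel of ∂_k) / (image of ∂_{k+1}):

  H_0: rank C_0 − rank ∂_1 = 6 − 5 = 1, and the invariant factors of ∂_1 are all 1, so H_0 ≅ Z.
  H_1: rank ker ∂_1 − rank ∂_2 = (12 − 5) − 6 = 1, and the invariant factors of ∂_2 are all 1, so H_1 ≅ Z.
  H_2: rank ker ∂_2 − rank ∂_3 = (6 − 6) − 0 = 0, and there is no ∂_3, so H_2 ≅ 0.

H_0 ≅ Z,  H_1 ≅ Z,  H_2 = 0.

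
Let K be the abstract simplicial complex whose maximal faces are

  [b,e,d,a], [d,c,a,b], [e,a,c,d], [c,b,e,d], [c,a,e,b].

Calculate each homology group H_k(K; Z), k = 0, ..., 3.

We work with the vertex ordering a < b < c < d < e. The simplices of K, each written with vertices in increasing order, are:

  0-simplices (5): a, b, c, d, e
  1-simplices (10): ab, ac, ad, ae, bc, bd, be, cd, ce, de
  2-simplices (10): abc, abd, abe, acd, ace, ade, bcd, bce, bde, cde
  3-simplices (5): abcd, abce, abde, acde, bcde

Hence C_0 ≅ Z^5, C_1 ≅ Z^10, C_2 ≅ Z^10, C_3 ≅ Z^5.

Boundary ∂_1: C_1 → C_0 is given by ∂[p,q] = [q] − [p].
The 5×10 boundary matrix has rank 4 and Smith normal form diag(1,1,1,1).

The boundary map ∂_2: C_2 → C_1 maps a triangle to the signed sum of its edges. For instance
  ∂cde = de − ce + cd,
  ∂ade = de − ae + ad.
As a 10×10 matrix over Z this has rank 6, with invariant factors (1,1,1,1,1,1).

∂_3: C_3 → C_2 sends each 3-simplex σ to the alternating sum Σ_i (−1)^i (σ with its i-th vertex removed). For instance
  ∂abcd = bcd − acd + abd − abc,
  ∂abde = bde − ade + abe − abd.
The resulting 10×5 matrix has rank 4, and its Smith normal form has invariant factors (1,1,1,1).

Computing H_k = (kernel of ∂_k) / (image of ∂_{k+1}):

  H_0: rank C_0 − rank ∂_1 = 5 − 4 = 1, and the invariant factors of ∂_1 are all 1, so H_0 ≅ Z.
  H_1: rank ker ∂_1 − rank ∂_2 = (10 − 4) − 6 = 0, and the invariant factors of ∂_2 are all 1, so H_1 ≅ 0.
  H_2: rank ker ∂_2 − rank ∂_3 = (10 − 6) − 4 = 0, and the invariant factors of ∂_3 are all 1, so H_2 ≅ 0.
  H_3: rank ker ∂_3 − rank ∂_4 = (5 − 4) − 0 = 1, and there is no ∂_4, so H_3 ≅ Z.

H_0 = Z,  H_1 = 0,  H_2 = 0,  H_3 = Z.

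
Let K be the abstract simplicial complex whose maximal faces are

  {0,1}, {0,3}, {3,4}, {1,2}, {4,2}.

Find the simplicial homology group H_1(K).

Take the total order 0 < 1 < 2 < 3 < 4 on the vertex set. Then K (dimension 1) consists of the simplices:

  0-simplices (5): [0], [1], [2], [3], [4]
  1-simplices (5): [0,1], [0,3], [1,2], [2,4], [3,4]

giving chain groups C_0 ≅ Z^5, C_1 ≅ Z^5.

Boundary ∂_1: C_1 → C_0 is given by ∂[p,q] = [q] − [p]. For instance
  ∂[2,4] = [4] − [2].
This gives a 5×5 integer matrix of rank 4; reducing to Smith normal form yields diagonal entries (1,1,1,1).

From H_k ≅ ker(∂_k) / im(∂_{k+1}) we obtain:

  H_1: rank ker ∂_1 − rank ∂_2 = (5 − 4) − 0 = 1, and there is no ∂_2, so H_1 ≅ Z.

H_1 = Z.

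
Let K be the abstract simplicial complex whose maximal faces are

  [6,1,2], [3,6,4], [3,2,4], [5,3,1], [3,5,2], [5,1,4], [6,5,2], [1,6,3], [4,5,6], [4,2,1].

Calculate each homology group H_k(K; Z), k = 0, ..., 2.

Order the vertices as 1 < 2 < 3 < 4 < 5 < 6. Listing each simplex with vertices in this order, K has dimension 2 with simplices:

  0-simplices (6): [1], [2], [3], [4], [5], [6]
  1-simplices (15): [1,2], [1,3], [1,4], [1,5], [1,6], [2,3], [2,4], [2,5], [2,6], [3,4], [3,5], [3,6], [4,5], [4,6], [5,6]
  2-simplices (10): [1,2,4], [1,2,6], [1,3,5], [1,3,6], [1,4,5], [2,3,4], [2,3,5], [2,5,6], [3,4,6], [4,5,6]

giving chain groups C_0 ≅ Z^6, C_1 ≅ Z^15, C_2 ≅ Z^10.

∂_1: C_1 → C_0 sends each edge [p,q] (with p < q) to q − p. For instance
  ∂[3,6] = [6] − [3].
The 6×15 boundary matrix has rank 5 and Smith normal form diag(1,1,1,1,1).

∂_2: C_2 → C_1 sends each 2-simplex [p,q,r] to [q,r] − [p,r] + [p,q]. For instance
  ∂[4,5,6] = [5,6] − [4,6] + [4,5],
  ∂[3,4,6] = [4,6] − [3,6] + [3,4].
The 15×10 boundary matrix has rank 10 and Smith normal form diag(1,1,1,1,1,1,1,1,1,2).

From H_k ≅ ker(∂_k) / im(∂_{k+1}) we obtain:

  H_0: rank C_0 − rank ∂_1 = 6 − 5 = 1, and the invariant factors of ∂_1 are all 1, so H_0 = Z.
  H_1: rank ker ∂_1 − rank ∂_2 = (15 − 5) − 10 = 0, and ∂_2 has invariant factor 2 > 1, so H_1 = Z_2.
  H_2: rank ker ∂_2 − rank ∂_3 = (10 − 10) − 0 = 0, and there is no ∂_3, so H_2 = 0.

As a check, the Euler characteristic is 6 − 15 + 10 = 1, which agrees with 1 − 0 + 0 = 1.

H_0 ≅ Z,  H_1 ≅ Z_2,  H_2 = 0.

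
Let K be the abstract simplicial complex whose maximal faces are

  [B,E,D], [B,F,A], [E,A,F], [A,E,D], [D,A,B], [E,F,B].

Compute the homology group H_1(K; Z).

H_1 ≅ 0.

Take the total order A < B < D < E < F on the vertex set. Then K (dimension 2) consists of the simplices:

  0-simplices (5): A, B, D, E, F
  1-simplices (9): AB, AD, AE, AF, BD, BE, BF, DE, EF
  2-simplices (6): ABD, ABF, ADE, AEF, BDE, BEF

giving chain groups C_0 ≅ Z^5, C_1 ≅ Z^9, C_2 ≅ Z^6.

∂_1: C_1 → C_0 is given by ∂[p,q] = [q] − [p]. For instance
  ∂AD = D − A.
As a 5×9 matrix over Z this has rank 4, with invariant factors (1,1,1,1).

Boundary ∂_2: C_2 → C_1 acts by ∂[p,q,r] = [q,r] − [p,r] + [p,q]. For instance
  ∂BDE = DE − BE + BD,
  ∂ADE = DE − AE + AD.
This gives a 9×6 integer matrix of rank 5; reducing to Smith normal form yields diagonal entries (1,1,1,1,1).

From H_k ≅ ker(∂_k) / im(∂_{k+1}) we obtain:

  H_1: rank ker ∂_1 − rank ∂_2 = (9 − 4) − 5 = 0, and the invariant factors of ∂_2 are all 1, so H_1 = 0.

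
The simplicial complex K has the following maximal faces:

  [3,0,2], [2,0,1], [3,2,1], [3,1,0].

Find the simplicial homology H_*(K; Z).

K has 4 vertices, 6 edges, 4 triangles.
rank ∂_0 = 0, rank ∂_1 = 3 ⇒ b_0 = 4 − 0 − 3 = 1; all invariant factors of ∂_1 are 1 so no torsion. So H_0 = Z.
rank ∂_1 = 3, rank ∂_2 = 3 ⇒ b_1 = 6 − 3 − 3 = 0; all invariant factors of ∂_2 are 1 so no torsion. So H_1 = 0.
rank ∂_2 = 3, rank ∂_3 = 0 ⇒ b_2 = 4 − 3 − 0 = 1. So H_2 = Z.

H_0 ≅ Z,  H_1 = 0,  H_2 ≅ Z.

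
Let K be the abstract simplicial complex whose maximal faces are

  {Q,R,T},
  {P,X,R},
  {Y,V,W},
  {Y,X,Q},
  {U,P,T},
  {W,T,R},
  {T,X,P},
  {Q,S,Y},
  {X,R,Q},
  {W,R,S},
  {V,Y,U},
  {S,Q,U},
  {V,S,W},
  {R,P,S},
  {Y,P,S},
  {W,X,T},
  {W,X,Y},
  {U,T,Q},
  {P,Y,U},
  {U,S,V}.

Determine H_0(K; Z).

H_0 ≅ Z.

We work with the vertex ordering P < Q < R < S < T < U < V < W < X < Y. The simplices of K, each written with vertices in increasing order, are:

  0-simplices (10): P, Q, R, S, T, U, V, W, X, Y
  1-simplices (30): PR, PS, PT, PU, PX, PY, QR, QS, QT, QU, QX, QY, RS, RT, RW, RX, SU, SV, SW, SY, TU, TW, TX, UV, UY, VW, VY, WX, WY, XY
  2-simplices (20): PRS, PRX, PSY, PTU, PTX, PUY, QRT, QRX, QSU, QSY, QTU, QXY, RSW, RTW, SUV, SVW, TWX, UVY, VWY, WXY

giving chain groups C_0 ≅ Z^10, C_1 ≅ Z^30, C_2 ≅ Z^20.

The boundary map ∂_1: C_1 → C_0 is given by ∂[p,q] = [q] − [p]. For instance
  ∂XY = Y − X.
As a 10×30 matrix over Z this has rank 9, with invariant factors (1,1,1,1,1,1,1,1,1).

∂_2: C_2 → C_1 sends each 2-simplex [p,q,r] to [q,r] − [p,r] + [p,q]. For instance
  ∂PTU = TU − PU + PT,
  ∂PTX = TX − PX + PT.
The resulting 30×20 matrix has rank 20, and its Smith normal form has invariant factors (1,1,1,1,1,1,1,1,1,1,1,1,1,1,1,1,1,1,1,2).

Reading off H_k = ker ∂_k / im ∂_{k+1}:

  H_0: rank C_0 − rank ∂_1 = 10 − 9 = 1, and the invariant factors of ∂_1 are all 1, so H_0 ≅ Z.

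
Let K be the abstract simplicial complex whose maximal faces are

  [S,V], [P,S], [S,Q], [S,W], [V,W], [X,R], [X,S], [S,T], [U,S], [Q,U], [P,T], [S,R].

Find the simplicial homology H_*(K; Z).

H_0 = Z,  H_1 = Z^4.

We work with the vertex ordering P < Q < R < S < T < U < V < W < X. The simplices of K, each written with vertices in increasing order, are:

  0-simplices (9): P, Q, R, S, T, U, V, W, X
  1-simplices (12): PS, PT, QS, QU, RS, RX, ST, SU, SV, SW, SX, VW

giving chain groups C_0 ≅ Z^9, C_1 ≅ Z^12.

Boundary ∂_1: C_1 → C_0 sends each edge [p,q] (with p < q) to q − p. For instance
  ∂SU = U − S.
As a 9×12 matrix over Z this has rank 8, with invariant factors (1,1,1,1,1,1,1,1).

Now H_k = ker ∂_k / im ∂_{k+1}, so:

  H_0: rank C_0 − rank ∂_1 = 9 − 8 = 1, and the invariant factors of ∂_1 are all 1, so H_0 ≅ Z.
  H_1: rank ker ∂_1 − rank ∂_2 = (12 − 8) − 0 = 4, and there is no ∂_2, so H_1 ≅ Z^4.

As a check, the Euler characteristic is 9 − 12 = -3, which agrees with 1 − 4 = -3.
(K is a triangulation of a wedge of 4 circles.)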